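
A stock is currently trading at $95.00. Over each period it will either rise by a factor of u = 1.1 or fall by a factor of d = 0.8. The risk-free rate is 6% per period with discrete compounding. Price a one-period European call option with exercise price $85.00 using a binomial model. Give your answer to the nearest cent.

Risk-neutral probability p = (1 + 0.06 − 0.8)/(1.1 − 0.8) = 0.2600/0.3000 = 0.8667
Terminal stock prices: S_u = 104.5, S_d = 76
Terminal payoffs (S − K): max(19.5, 0) = 19.5, max(-9, 0) = 0
Node 0 (S = 95): V_0 = 1/1.06·[0.8667·19.5000 + 0.1333·0.0000] = 15.9434

$15.94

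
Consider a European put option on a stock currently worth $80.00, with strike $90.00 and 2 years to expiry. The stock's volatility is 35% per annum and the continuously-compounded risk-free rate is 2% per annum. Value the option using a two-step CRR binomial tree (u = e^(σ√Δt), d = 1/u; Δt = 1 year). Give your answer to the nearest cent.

CRR parameters: u = e^(σ√Δt) = e^(0.35·√1) = 1.4191, d = 1/u = 0.7047
Per-period rate: rΔt = 0.02·1 = 0.02, so R = e^0.02 = 1.0202
Risk-neutral probability p = (e^0.02 − 0.7047)/(1.4191 − 0.7047) = 0.3155/0.7144 = 0.4417
Terminal stock prices: S_uu = 161.1, S_ud = 80, S_dd = 39.73
Terminal payoffs (K − S): max(-71.1, 0) = 0, max(10, 0) = 10, max(50.27, 0) = 50.27
Node u (S = 113.5): V_u = e^(−0.02)·[0.4417·0.0000 + 0.5583·10.0000] = 5.4728
Node d (S = 56.38): V_d = e^(−0.02)·[0.4417·10.0000 + 0.5583·50.2732] = 31.8428
Node 0 (S = 80): V_0 = e^(−0.02)·[0.4417·5.4728 + 0.5583·31.8428] = 19.7963

$19.80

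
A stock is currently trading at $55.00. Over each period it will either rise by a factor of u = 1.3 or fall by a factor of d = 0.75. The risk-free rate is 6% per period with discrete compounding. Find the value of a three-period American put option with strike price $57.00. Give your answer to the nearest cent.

Risk-neutral probability p = (1 + 0.06 − 0.75)/(1.3 − 0.75) = 0.3100/0.5500 = 0.5636
Terminal stock prices: S_uuu = 120.8, S_uud = 69.71, S_udd = 40.22, S_ddd = 23.2
Terminal payoffs (K − S): max(-63.84, 0) = 0, max(-12.71, 0) = 0, max(16.78, 0) = 16.78, max(33.8, 0) = 33.8
Node uu (S = 92.95): continuation = 1/1.06·[0.5636·0.0000 + 0.4364·0.0000] = 0.0000; exercise value = 0.0000 ≤ continuation, so V_uu = 0.0000
Node ud (S = 53.62): continuation = 1/1.06·[0.5636·0.0000 + 0.4364·16.7812] = 6.9082; exercise value = 3.3750 ≤ continuation, so V_ud = 6.9082
Node dd (S = 30.94): continuation = 1/1.06·[0.5636·16.7812 + 0.4364·33.7969] = 22.8361; exercise value = 26.0625 > continuation, so V_dd = 26.0625 (exercise)
Node u (S = 71.5): continuation = 1/1.06·[0.5636·0.0000 + 0.4364·6.9082] = 2.8439; exercise value = 0.0000 ≤ continuation, so V_u = 2.8439
Node d (S = 41.25): continuation = 1/1.06·[0.5636·6.9082 + 0.4364·26.0625] = 14.4023; exercise value = 15.7500 > continuation, so V_d = 15.7500 (exercise)
Node 0 (S = 55): continuation = 1/1.06·[0.5636·2.8439 + 0.4364·15.7500] = 7.9959; exercise value = 2.0000 ≤ continuation, so V_0 = 7.9959

$8.00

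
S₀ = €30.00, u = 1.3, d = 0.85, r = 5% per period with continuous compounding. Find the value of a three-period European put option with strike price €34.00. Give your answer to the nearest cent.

Risk-neutral probability p = (e^0.05 − 0.85)/(1.3 − 0.85) = 0.2013/0.4500 = 0.4473
Terminal stock prices: S_uuu = 65.91, S_uud = 43.09, S_udd = 28.18, S_ddd = 18.42
Terminal payoffs (K − S): max(-31.91, 0) = 0, max(-9.095, 0) = 0, max(5.823, 0) = 5.823, max(15.58, 0) = 15.58
Node uu (S = 50.7): V_uu = e^(−0.05)·[0.4473·0.0000 + 0.5527·0.0000] = 0.0000
Node ud (S = 33.15): V_ud = e^(−0.05)·[0.4473·0.0000 + 0.5527·5.8225] = 3.0613
Node dd (S = 21.67): V_dd = e^(−0.05)·[0.4473·5.8225 + 0.5527·15.5763] = 10.6668
Node u (S = 39): V_u = e^(−0.05)·[0.4473·0.0000 + 0.5527·3.0613] = 1.6096
Node d (S = 25.5): V_d = e^(−0.05)·[0.4473·3.0613 + 0.5527·10.6668] = 6.9108
Node 0 (S = 30): V_0 = e^(−0.05)·[0.4473·1.6096 + 0.5527·6.9108] = 4.3183

€4.32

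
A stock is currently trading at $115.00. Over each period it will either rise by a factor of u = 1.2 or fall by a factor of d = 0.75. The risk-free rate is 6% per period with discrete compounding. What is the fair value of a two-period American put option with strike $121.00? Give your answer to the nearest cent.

Risk-neutral probability p = (1 + 0.06 − 0.75)/(1.2 − 0.75) = 0.3100/0.4500 = 0.6889
Terminal stock prices: S_uu = 165.6, S_ud = 103.5, S_dd = 64.69
Terminal payoffs (K − S): max(-44.6, 0) = 0, max(17.5, 0) = 17.5, max(56.31, 0) = 56.31
Node u (S = 138): continuation = 1/1.06·[0.6889·0.0000 + 0.3111·17.5000] = 5.1363; exercise value = 0.0000 ≤ continuation, so V_u = 5.1363
Node d (S = 86.25): continuation = 1/1.06·[0.6889·17.5000 + 0.3111·56.3125] = 27.9009; exercise value = 34.7500 > continuation, so V_d = 34.7500 (exercise)
Node 0 (S = 115): continuation = 1/1.06·[0.6889·5.1363 + 0.3111·34.7500] = 13.5372; exercise value = 6.0000 ≤ continuation, so V_0 = 13.5372

$13.54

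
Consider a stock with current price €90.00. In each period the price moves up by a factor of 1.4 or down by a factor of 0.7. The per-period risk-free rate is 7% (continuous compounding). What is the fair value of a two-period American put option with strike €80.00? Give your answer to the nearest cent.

Risk-neutral probability p = (e^0.07 − 0.7)/(1.4 − 0.7) = 0.3725/0.7000 = 0.5322
Terminal stock prices: S_uu = 176.4, S_ud = 88.2, S_dd = 44.1
Terminal payoffs (K − S): max(-96.4, 0) = 0, max(-8.2, 0) = 0, max(35.9, 0) = 35.9
Node u (S = 126): continuation = e^(−0.07)·[0.5322·0.0000 + 0.4678·0.0000] = 0.0000; exercise value = 0.0000 ≤ continuation, so V_u = 0.0000
Node d (S = 63): continuation = e^(−0.07)·[0.5322·0.0000 + 0.4678·35.9000] = 15.6602; exercise value = 17.0000 > continuation, so V_d = 17.0000 (exercise)
Node 0 (S = 90): continuation = e^(−0.07)·[0.5322·0.0000 + 0.4678·17.0000] = 7.4157; exercise value = 0.0000 ≤ continuation, so V_0 = 7.4157

€7.42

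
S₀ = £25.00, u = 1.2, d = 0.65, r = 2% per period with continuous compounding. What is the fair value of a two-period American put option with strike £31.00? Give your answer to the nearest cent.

Risk-neutral probability p = (e^0.02 − 0.65)/(1.2 − 0.65) = 0.3702/0.5500 = 0.6731
Terminal stock prices: S_uu = 36, S_ud = 19.5, S_dd = 10.56
Terminal payoffs (K − S): max(-5, 0) = 0, max(11.5, 0) = 11.5, max(20.44, 0) = 20.44
Node u (S = 30): continuation = e^(−0.02)·[0.6731·0.0000 + 0.3269·11.5000] = 3.6850; exercise value = 1.0000 ≤ continuation, so V_u = 3.6850
Node d (S = 16.25): continuation = e^(−0.02)·[0.6731·11.5000 + 0.3269·20.4375] = 14.1362; exercise value = 14.7500 > continuation, so V_d = 14.7500 (exercise)
Node 0 (S = 25): continuation = e^(−0.02)·[0.6731·3.6850 + 0.3269·14.7500] = 7.1576; exercise value = 6.0000 ≤ continuation, so V_0 = 7.1576

£7.16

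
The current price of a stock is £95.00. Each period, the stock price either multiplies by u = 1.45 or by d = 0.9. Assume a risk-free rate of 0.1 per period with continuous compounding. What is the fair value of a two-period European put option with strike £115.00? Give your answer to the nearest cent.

Risk-neutral probability p = (e^0.1 − 0.9)/(1.45 − 0.9) = 0.2052/0.5500 = 0.3730
Terminal stock prices: S_uu = 199.7, S_ud = 124, S_dd = 76.95
Terminal payoffs (K − S): max(-84.74, 0) = 0, max(-8.975, 0) = 0, max(38.05, 0) = 38.05
Node u (S = 137.8): V_u = e^(−0.1)·[0.3730·0.0000 + 0.6270·0.0000] = 0.0000
Node d (S = 85.5): V_d = e^(−0.1)·[0.3730·0.0000 + 0.6270·38.0500] = 21.5857
Node 0 (S = 95): V_0 = e^(−0.1)·[0.3730·0.0000 + 0.6270·21.5857] = 12.2455

£12.25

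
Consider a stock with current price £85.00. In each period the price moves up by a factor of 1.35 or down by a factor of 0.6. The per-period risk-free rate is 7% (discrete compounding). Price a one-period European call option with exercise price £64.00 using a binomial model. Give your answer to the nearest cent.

£29.72

Risk-neutral probability p = (1 + 0.07 − 0.6)/(1.35 − 0.6) = 0.4700/0.7500 = 0.6267
Terminal stock prices: S_u = 114.8, S_d = 51
Terminal payoffs (S − K): max(50.75, 0) = 50.75, max(-13, 0) = 0
Node 0 (S = 85): V_0 = 1/1.07·[0.6267·50.7500 + 0.3733·0.0000] = 29.7227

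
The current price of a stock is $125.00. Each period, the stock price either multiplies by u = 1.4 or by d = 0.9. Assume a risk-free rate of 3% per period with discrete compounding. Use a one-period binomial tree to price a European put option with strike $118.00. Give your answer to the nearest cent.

$3.95

Risk-neutral probability p = (1 + 0.03 − 0.9)/(1.4 − 0.9) = 0.1300/0.5000 = 0.2600
Terminal stock prices: S_u = 175, S_d = 112.5
Terminal payoffs (K − S): max(-57, 0) = 0, max(5.5, 0) = 5.5
Node 0 (S = 125): V_0 = 1/1.03·[0.2600·0.0000 + 0.7400·5.5000] = 3.9515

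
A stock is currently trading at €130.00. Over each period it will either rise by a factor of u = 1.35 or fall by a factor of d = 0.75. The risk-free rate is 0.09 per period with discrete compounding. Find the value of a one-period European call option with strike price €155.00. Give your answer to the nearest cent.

Risk-neutral probability p = (1 + 0.09 − 0.75)/(1.35 − 0.75) = 0.3400/0.6000 = 0.5667
Terminal stock prices: S_u = 175.5, S_d = 97.5
Terminal payoffs (S − K): max(20.5, 0) = 20.5, max(-57.5, 0) = 0
Node 0 (S = 130): V_0 = 1/1.09·[0.5667·20.5000 + 0.4333·0.0000] = 10.6575

€10.66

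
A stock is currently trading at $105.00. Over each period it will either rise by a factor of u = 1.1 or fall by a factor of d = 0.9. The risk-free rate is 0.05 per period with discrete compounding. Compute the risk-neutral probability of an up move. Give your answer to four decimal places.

Risk-neutral probability p = (1 + 0.05 − 0.9)/(1.1 − 0.9) = 0.1500/0.2000 = 0.7500

p = 0.7500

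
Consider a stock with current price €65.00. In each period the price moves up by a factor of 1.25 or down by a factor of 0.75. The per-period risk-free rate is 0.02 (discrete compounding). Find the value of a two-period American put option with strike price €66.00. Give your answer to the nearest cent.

Risk-neutral probability p = (1 + 0.02 − 0.75)/(1.25 − 0.75) = 0.2700/0.5000 = 0.5400
Terminal stock prices: S_uu = 101.6, S_ud = 60.94, S_dd = 36.56
Terminal payoffs (K − S): max(-35.56, 0) = 0, max(5.062, 0) = 5.062, max(29.44, 0) = 29.44
Node u (S = 81.25): continuation = 1/1.02·[0.5400·0.0000 + 0.4600·5.0625] = 2.2831; exercise value = 0.0000 ≤ continuation, so V_u = 2.2831
Node d (S = 48.75): continuation = 1/1.02·[0.5400·5.0625 + 0.4600·29.4375] = 15.9559; exercise value = 17.2500 > continuation, so V_d = 17.2500 (exercise)
Node 0 (S = 65): continuation = 1/1.02·[0.5400·2.2831 + 0.4600·17.2500] = 8.9881; exercise value = 1.0000 ≤ continuation, so V_0 = 8.9881

€8.99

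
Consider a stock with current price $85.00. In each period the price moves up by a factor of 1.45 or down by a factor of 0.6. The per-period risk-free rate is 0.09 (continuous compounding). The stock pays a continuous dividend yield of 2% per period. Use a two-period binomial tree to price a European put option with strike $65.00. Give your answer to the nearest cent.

Per-period risk-free factor R = e^0.09 = 1.0942; dividend-adjusted growth = e^(0.09−0.02) = 1.0725.
Risk-neutral probability p = (1.0725 − 0.6)/(1.45 − 0.6) = 0.4725/0.8500 = 0.5559
Terminal stock prices: S_uu = 178.7, S_ud = 73.95, S_dd = 30.6
Terminal payoffs (K − S): max(-113.7, 0) = 0, max(-8.95, 0) = 0, max(34.4, 0) = 34.4
Node u (S = 123.2): V_u = e^(−0.09)·[0.5559·0.0000 + 0.4441·0.0000] = 0.0000
Node d (S = 51): V_d = e^(−0.09)·[0.5559·0.0000 + 0.4441·34.4000] = 13.9624
Node 0 (S = 85): V_0 = e^(−0.09)·[0.5559·0.0000 + 0.4441·13.9624] = 5.6671

$5.67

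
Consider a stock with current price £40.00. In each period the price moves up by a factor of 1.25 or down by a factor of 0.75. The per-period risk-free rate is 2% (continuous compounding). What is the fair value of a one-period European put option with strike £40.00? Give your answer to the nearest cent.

Risk-neutral probability p = (e^0.02 − 0.75)/(1.25 − 0.75) = 0.2702/0.5000 = 0.5404
Terminal stock prices: S_u = 50, S_d = 30
Terminal payoffs (K − S): max(-10, 0) = 0, max(10, 0) = 10
Node 0 (S = 40): V_0 = e^(−0.02)·[0.5404·0.0000 + 0.4596·10.0000] = 4.5050

£4.50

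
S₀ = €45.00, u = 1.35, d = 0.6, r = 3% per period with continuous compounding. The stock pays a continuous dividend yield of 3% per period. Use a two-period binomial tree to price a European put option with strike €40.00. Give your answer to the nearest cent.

Per-period risk-free factor R = e^0.03 = 1.0305; dividend-adjusted growth = e^(0.03−0.03) = 1.0000.
Risk-neutral probability p = (1.0000 − 0.6)/(1.35 − 0.6) = 0.4000/0.7500 = 0.5333
Terminal stock prices: S_uu = 82.01, S_ud = 36.45, S_dd = 16.2
Terminal payoffs (K − S): max(-42.01, 0) = 0, max(3.55, 0) = 3.55, max(23.8, 0) = 23.8
Node u (S = 60.75): V_u = e^(−0.03)·[0.5333·0.0000 + 0.4667·3.5500] = 1.6077
Node d (S = 27): V_d = e^(−0.03)·[0.5333·3.5500 + 0.4667·23.8000] = 12.6158
Node 0 (S = 45): V_0 = e^(−0.03)·[0.5333·1.6077 + 0.4667·12.6158] = 6.5455

€6.55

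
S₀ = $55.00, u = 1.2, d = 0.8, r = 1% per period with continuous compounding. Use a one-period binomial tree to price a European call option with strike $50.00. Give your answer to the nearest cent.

Risk-neutral probability p = (e^0.01 − 0.8)/(1.2 − 0.8) = 0.2101/0.4000 = 0.5251
Terminal stock prices: S_u = 66, S_d = 44
Terminal payoffs (S − K): max(16, 0) = 16, max(-6, 0) = 0
Node 0 (S = 55): V_0 = e^(−0.01)·[0.5251·16.0000 + 0.4749·0.0000] = 8.3184

$8.32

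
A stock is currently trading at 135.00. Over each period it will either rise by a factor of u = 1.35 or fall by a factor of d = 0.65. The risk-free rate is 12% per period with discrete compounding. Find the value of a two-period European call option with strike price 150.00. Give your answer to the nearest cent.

Risk-neutral probability p = (1 + 0.12 − 0.65)/(1.35 − 0.65) = 0.4700/0.7000 = 0.6714
Terminal stock prices: S_uu = 246, S_ud = 118.5, S_dd = 57.04
Terminal payoffs (S − K): max(96.04, 0) = 96.04, max(-31.54, 0) = 0, max(-92.96, 0) = 0
Node u (S = 182.2): V_u = 1/1.12·[0.6714·96.0375 + 0.3286·0.0000] = 57.5735
Node d (S = 87.75): V_d = 1/1.12·[0.6714·0.0000 + 0.3286·0.0000] = 0.0000
Node 0 (S = 135): V_0 = 1/1.12·[0.6714·57.5735 + 0.3286·0.0000] = 34.5147

34.51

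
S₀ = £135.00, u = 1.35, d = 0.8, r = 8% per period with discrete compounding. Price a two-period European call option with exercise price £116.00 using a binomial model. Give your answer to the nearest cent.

Risk-neutral probability p = (1 + 0.08 − 0.8)/(1.35 − 0.8) = 0.2800/0.5500 = 0.5091
Terminal stock prices: S_uu = 246, S_ud = 145.8, S_dd = 86.4
Terminal payoffs (S − K): max(130, 0) = 130, max(29.8, 0) = 29.8, max(-29.6, 0) = 0
Node u (S = 182.2): V_u = 1/1.08·[0.5091·130.0375 + 0.4909·29.8000] = 74.8426
Node d (S = 108): V_d = 1/1.08·[0.5091·29.8000 + 0.4909·0.0000] = 14.0471
Node 0 (S = 135): V_0 = 1/1.08·[0.5091·74.8426 + 0.4909·14.0471] = 41.6644

£41.66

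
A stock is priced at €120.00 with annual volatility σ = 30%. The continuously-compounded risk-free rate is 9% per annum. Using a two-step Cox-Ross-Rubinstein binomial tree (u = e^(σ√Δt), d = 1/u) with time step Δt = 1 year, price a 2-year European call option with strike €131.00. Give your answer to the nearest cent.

€24.65

CRR parameters: u = e^(σ√Δt) = e^(0.3·√1) = 1.3499, d = 1/u = 0.7408
Per-period rate: rΔt = 0.09·1 = 0.09, so R = e^0.09 = 1.0942
Risk-neutral probability p = (e^0.09 − 0.7408)/(1.3499 − 0.7408) = 0.3534/0.6090 = 0.5802
Terminal stock prices: S_uu = 218.7, S_ud = 120, S_dd = 65.86
Terminal payoffs (S − K): max(87.65, 0) = 87.65, max(-11, 0) = 0, max(-65.14, 0) = 0
Node u (S = 162): V_u = e^(−0.09)·[0.5802·87.6543 + 0.4198·0.0000] = 46.4786
Node d (S = 88.9): V_d = e^(−0.09)·[0.5802·0.0000 + 0.4198·0.0000] = 0.0000
Node 0 (S = 120): V_0 = e^(−0.09)·[0.5802·46.4786 + 0.4198·0.0000] = 24.6452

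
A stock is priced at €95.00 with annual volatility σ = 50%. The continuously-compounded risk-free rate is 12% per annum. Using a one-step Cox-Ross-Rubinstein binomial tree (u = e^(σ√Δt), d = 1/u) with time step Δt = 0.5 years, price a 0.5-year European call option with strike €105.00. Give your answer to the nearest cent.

CRR parameters: u = e^(σ√Δt) = e^(0.5·√0.5) = 1.4241, d = 1/u = 0.7022
Per-period rate: rΔt = 0.12·0.5 = 0.06, so R = e^0.06 = 1.0618
Risk-neutral probability p = (e^0.06 − 0.7022)/(1.4241 − 0.7022) = 0.3596/0.7219 = 0.4982
Terminal stock prices: S_u = 135.3, S_d = 66.71
Terminal payoffs (S − K): max(30.29, 0) = 30.29, max(-38.29, 0) = 0
Node 0 (S = 95): V_0 = e^(−0.06)·[0.4982·30.2913 + 0.5018·0.0000] = 14.2116

€14.21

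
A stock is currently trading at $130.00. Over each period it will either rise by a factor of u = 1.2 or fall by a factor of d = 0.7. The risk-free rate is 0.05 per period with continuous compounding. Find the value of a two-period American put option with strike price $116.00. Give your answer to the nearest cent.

Risk-neutral probability p = (e^0.05 − 0.7)/(1.2 − 0.7) = 0.3513/0.5000 = 0.7025
Terminal stock prices: S_uu = 187.2, S_ud = 109.2, S_dd = 63.7
Terminal payoffs (K − S): max(-71.2, 0) = 0, max(6.8, 0) = 6.8, max(52.3, 0) = 52.3
Node u (S = 156): continuation = e^(−0.05)·[0.7025·0.0000 + 0.2975·6.8000] = 1.9241; exercise value = 0.0000 ≤ continuation, so V_u = 1.9241
Node d (S = 91): continuation = e^(−0.05)·[0.7025·6.8000 + 0.2975·52.3000] = 19.3426; exercise value = 25.0000 > continuation, so V_d = 25.0000 (exercise)
Node 0 (S = 130): continuation = e^(−0.05)·[0.7025·1.9241 + 0.2975·25.0000] = 8.3596; exercise value = 0.0000 ≤ continuation, so V_0 = 8.3596

$8.36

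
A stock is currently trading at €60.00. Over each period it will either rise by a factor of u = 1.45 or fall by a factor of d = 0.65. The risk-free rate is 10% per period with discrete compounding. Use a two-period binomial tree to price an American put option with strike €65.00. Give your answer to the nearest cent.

Risk-neutral probability p = (1 + 0.1 − 0.65)/(1.45 − 0.65) = 0.4500/0.8000 = 0.5625
Terminal stock prices: S_uu = 126.2, S_ud = 56.55, S_dd = 25.35
Terminal payoffs (K − S): max(-61.15, 0) = 0, max(8.45, 0) = 8.45, max(39.65, 0) = 39.65
Node u (S = 87): continuation = 1/1.1·[0.5625·0.0000 + 0.4375·8.4500] = 3.3608; exercise value = 0.0000 ≤ continuation, so V_u = 3.3608
Node d (S = 39): continuation = 1/1.1·[0.5625·8.4500 + 0.4375·39.6500] = 20.0909; exercise value = 26.0000 > continuation, so V_d = 26.0000 (exercise)
Node 0 (S = 60): continuation = 1/1.1·[0.5625·3.3608 + 0.4375·26.0000] = 12.0595; exercise value = 5.0000 ≤ continuation, so V_0 = 12.0595

€12.06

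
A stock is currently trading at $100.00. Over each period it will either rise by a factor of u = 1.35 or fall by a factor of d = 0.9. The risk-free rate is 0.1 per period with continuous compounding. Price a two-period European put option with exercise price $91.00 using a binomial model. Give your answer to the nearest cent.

Risk-neutral probability p = (e^0.1 − 0.9)/(1.35 − 0.9) = 0.2052/0.4500 = 0.4559
Terminal stock prices: S_uu = 182.3, S_ud = 121.5, S_dd = 81
Terminal payoffs (K − S): max(-91.25, 0) = 0, max(-30.5, 0) = 0, max(10, 0) = 10
Node u (S = 135): V_u = e^(−0.1)·[0.4559·0.0000 + 0.5441·0.0000] = 0.0000
Node d (S = 90): V_d = e^(−0.1)·[0.4559·0.0000 + 0.5441·10.0000] = 4.9229
Node 0 (S = 100): V_0 = e^(−0.1)·[0.4559·0.0000 + 0.5441·4.9229] = 2.4235

$2.42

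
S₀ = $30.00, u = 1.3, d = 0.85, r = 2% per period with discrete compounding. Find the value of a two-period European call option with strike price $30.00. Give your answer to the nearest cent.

Risk-neutral probability p = (1 + 0.02 − 0.85)/(1.3 − 0.85) = 0.1700/0.4500 = 0.3778
Terminal stock prices: S_uu = 50.7, S_ud = 33.15, S_dd = 21.67
Terminal payoffs (S − K): max(20.7, 0) = 20.7, max(3.15, 0) = 3.15, max(-8.325, 0) = 0
Node u (S = 39): V_u = 1/1.02·[0.3778·20.7000 + 0.6222·3.1500] = 9.5882
Node d (S = 25.5): V_d = 1/1.02·[0.3778·3.1500 + 0.6222·0.0000] = 1.1667
Node 0 (S = 30): V_0 = 1/1.02·[0.3778·9.5882 + 0.6222·1.1667] = 4.2629

$4.26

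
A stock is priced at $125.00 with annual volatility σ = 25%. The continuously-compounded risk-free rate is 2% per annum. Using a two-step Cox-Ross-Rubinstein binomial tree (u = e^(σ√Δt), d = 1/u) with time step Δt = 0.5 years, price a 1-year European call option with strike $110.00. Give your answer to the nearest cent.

CRR parameters: u = e^(σ√Δt) = e^(0.25·√0.5) = 1.1934, d = 1/u = 0.8380
Per-period rate: rΔt = 0.02·0.5 = 0.01, so R = e^0.01 = 1.0101
Risk-neutral probability p = (e^0.01 − 0.8380)/(1.1934 − 0.8380) = 0.1721/0.3554 = 0.4842
Terminal stock prices: S_uu = 178, S_ud = 125, S_dd = 87.77
Terminal payoffs (S − K): max(68.01, 0) = 68.01, max(15, 0) = 15, max(-22.23, 0) = 0
Node u (S = 149.2): V_u = e^(−0.01)·[0.4842·68.0149 + 0.5158·15.0000] = 40.2651
Node d (S = 104.7): V_d = e^(−0.01)·[0.4842·15.0000 + 0.5158·0.0000] = 7.1907
Node 0 (S = 125): V_0 = e^(−0.01)·[0.4842·40.2651 + 0.5158·7.1907] = 22.9744

$22.97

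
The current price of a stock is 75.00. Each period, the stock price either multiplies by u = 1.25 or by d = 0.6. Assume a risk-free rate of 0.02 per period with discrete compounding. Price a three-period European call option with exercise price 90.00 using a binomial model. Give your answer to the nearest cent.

Risk-neutral probability p = (1 + 0.02 − 0.6)/(1.25 − 0.6) = 0.4200/0.6500 = 0.6462
Terminal stock prices: S_uuu = 146.5, S_uud = 70.31, S_udd = 33.75, S_ddd = 16.2
Terminal payoffs (S − K): max(56.48, 0) = 56.48, max(-19.69, 0) = 0, max(-56.25, 0) = 0, max(-73.8, 0) = 0
Node uu (S = 117.2): V_uu = 1/1.02·[0.6462·56.4844 + 0.3538·0.0000] = 35.7820
Node ud (S = 56.25): V_ud = 1/1.02·[0.6462·0.0000 + 0.3538·0.0000] = 0.0000
Node dd (S = 27): V_dd = 1/1.02·[0.6462·0.0000 + 0.3538·0.0000] = 0.0000
Node u (S = 93.75): V_u = 1/1.02·[0.6462·35.7820 + 0.3538·0.0000] = 22.6673
Node d (S = 45): V_d = 1/1.02·[0.6462·0.0000 + 0.3538·0.0000] = 0.0000
Node 0 (S = 75): V_0 = 1/1.02·[0.6462·22.6673 + 0.3538·0.0000] = 14.3594

14.36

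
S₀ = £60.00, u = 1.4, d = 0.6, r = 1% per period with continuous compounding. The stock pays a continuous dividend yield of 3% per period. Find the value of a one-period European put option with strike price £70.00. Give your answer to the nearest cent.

£17.66

Per-period risk-free factor R = e^0.01 = 1.0101; dividend-adjusted growth = e^(0.01−0.03) = 0.9802.
Risk-neutral probability p = (0.9802 − 0.6)/(1.4 − 0.6) = 0.3802/0.8000 = 0.4752
Terminal stock prices: S_u = 84, S_d = 36
Terminal payoffs (K − S): max(-14, 0) = 0, max(34, 0) = 34
Node 0 (S = 60): V_0 = e^(−0.01)·[0.4752·0.0000 + 0.5248·34.0000] = 17.6640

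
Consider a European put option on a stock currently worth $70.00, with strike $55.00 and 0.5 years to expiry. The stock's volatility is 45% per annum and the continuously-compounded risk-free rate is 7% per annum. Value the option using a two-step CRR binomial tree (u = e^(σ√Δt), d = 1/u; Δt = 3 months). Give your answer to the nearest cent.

CRR parameters: u = e^(σ√Δt) = e^(0.45·√0.25) = 1.2523, d = 1/u = 0.7985
Per-period rate: rΔt = 0.07·0.25 = 0.0175, so R = e^0.0175 = 1.0177
Risk-neutral probability p = (e^0.0175 − 0.7985)/(1.2523 − 0.7985) = 0.2191/0.4538 = 0.4829
Terminal stock prices: S_uu = 109.8, S_ud = 70, S_dd = 44.63
Terminal payoffs (K − S): max(-54.78, 0) = 0, max(-15, 0) = 0, max(10.37, 0) = 10.37
Node u (S = 87.66): V_u = e^(−0.0175)·[0.4829·0.0000 + 0.5171·0.0000] = 0.0000
Node d (S = 55.9): V_d = e^(−0.0175)·[0.4829·0.0000 + 0.5171·10.3660] = 5.2674
Node 0 (S = 70): V_0 = e^(−0.0175)·[0.4829·0.0000 + 0.5171·5.2674] = 2.6766

$2.68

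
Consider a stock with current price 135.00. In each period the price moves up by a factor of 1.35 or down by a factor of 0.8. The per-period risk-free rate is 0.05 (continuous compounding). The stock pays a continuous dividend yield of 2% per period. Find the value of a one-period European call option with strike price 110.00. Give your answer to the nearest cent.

28.80

Per-period risk-free factor R = e^0.05 = 1.0513; dividend-adjusted growth = e^(0.05−0.02) = 1.0305.
Risk-neutral probability p = (1.0305 − 0.8)/(1.35 − 0.8) = 0.2305/0.5500 = 0.4190
Terminal stock prices: S_u = 182.2, S_d = 108
Terminal payoffs (S − K): max(72.25, 0) = 72.25, max(-2, 0) = 0
Node 0 (S = 135): V_0 = e^(−0.05)·[0.4190·72.2500 + 0.5810·0.0000] = 28.7969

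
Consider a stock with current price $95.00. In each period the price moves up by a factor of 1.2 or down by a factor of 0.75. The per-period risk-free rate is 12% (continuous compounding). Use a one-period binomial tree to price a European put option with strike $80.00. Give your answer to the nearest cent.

Risk-neutral probability p = (e^0.12 − 0.75)/(1.2 − 0.75) = 0.3775/0.4500 = 0.8389
Terminal stock prices: S_u = 114, S_d = 71.25
Terminal payoffs (K − S): max(-34, 0) = 0, max(8.75, 0) = 8.75
Node 0 (S = 95): V_0 = e^(−0.12)·[0.8389·0.0000 + 0.1611·8.7500] = 1.2504

$1.25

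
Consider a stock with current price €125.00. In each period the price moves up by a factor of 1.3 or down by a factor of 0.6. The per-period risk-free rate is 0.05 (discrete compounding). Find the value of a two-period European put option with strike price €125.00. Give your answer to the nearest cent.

€20.71

Risk-neutral probability p = (1 + 0.05 − 0.6)/(1.3 − 0.6) = 0.4500/0.7000 = 0.6429
Terminal stock prices: S_uu = 211.3, S_ud = 97.5, S_dd = 45
Terminal payoffs (K − S): max(-86.25, 0) = 0, max(27.5, 0) = 27.5, max(80, 0) = 80
Node u (S = 162.5): V_u = 1/1.05·[0.6429·0.0000 + 0.3571·27.5000] = 9.3537
Node d (S = 75): V_d = 1/1.05·[0.6429·27.5000 + 0.3571·80.0000] = 44.0476
Node 0 (S = 125): V_0 = 1/1.05·[0.6429·9.3537 + 0.3571·44.0476] = 20.7090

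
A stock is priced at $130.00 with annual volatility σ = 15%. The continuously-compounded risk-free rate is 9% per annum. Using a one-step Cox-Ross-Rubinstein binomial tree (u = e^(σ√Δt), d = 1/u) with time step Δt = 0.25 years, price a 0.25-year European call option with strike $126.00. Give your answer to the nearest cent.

$8.74

CRR parameters: u = e^(σ√Δt) = e^(0.15·√0.25) = 1.0779, d = 1/u = 0.9277
Per-period rate: rΔt = 0.09·0.25 = 0.0225, so R = e^0.0225 = 1.0228
Risk-neutral probability p = (e^0.0225 − 0.9277)/(1.0779 − 0.9277) = 0.0950/0.1501 = 0.6328
Terminal stock prices: S_u = 140.1, S_d = 120.6
Terminal payoffs (S − K): max(14.12, 0) = 14.12, max(-5.393, 0) = 0
Node 0 (S = 130): V_0 = e^(−0.0225)·[0.6328·14.1249 + 0.3672·0.0000] = 8.7396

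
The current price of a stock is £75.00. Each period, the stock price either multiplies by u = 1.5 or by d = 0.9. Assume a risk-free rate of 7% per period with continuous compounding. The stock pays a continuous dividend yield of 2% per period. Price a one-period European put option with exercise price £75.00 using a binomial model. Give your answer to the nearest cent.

£5.23

Per-period risk-free factor R = e^0.07 = 1.0725; dividend-adjusted growth = e^(0.07−0.02) = 1.0513.
Risk-neutral probability p = (1.0513 − 0.9)/(1.5 − 0.9) = 0.1513/0.6000 = 0.2521
Terminal stock prices: S_u = 112.5, S_d = 67.5
Terminal payoffs (K − S): max(-37.5, 0) = 0, max(7.5, 0) = 7.5
Node 0 (S = 75): V_0 = e^(−0.07)·[0.2521·0.0000 + 0.7479·7.5000] = 5.2299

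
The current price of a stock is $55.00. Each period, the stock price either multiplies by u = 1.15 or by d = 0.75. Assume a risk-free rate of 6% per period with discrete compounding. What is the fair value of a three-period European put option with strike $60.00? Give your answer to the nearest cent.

$4.62

Risk-neutral probability p = (1 + 0.06 − 0.75)/(1.15 − 0.75) = 0.3100/0.4000 = 0.7750
Terminal stock prices: S_uuu = 83.65, S_uud = 54.55, S_udd = 35.58, S_ddd = 23.2
Terminal payoffs (K − S): max(-23.65, 0) = 0, max(5.447, 0) = 5.447, max(24.42, 0) = 24.42, max(36.8, 0) = 36.8
Node uu (S = 72.74): V_uu = 1/1.06·[0.7750·0.0000 + 0.2250·5.4469] = 1.1562
Node ud (S = 47.44): V_ud = 1/1.06·[0.7750·5.4469 + 0.2250·24.4219] = 9.1663
Node dd (S = 30.94): V_dd = 1/1.06·[0.7750·24.4219 + 0.2250·36.7969] = 25.6663
Node u (S = 63.25): V_u = 1/1.06·[0.7750·1.1562 + 0.2250·9.1663] = 2.7910
Node d (S = 41.25): V_d = 1/1.06·[0.7750·9.1663 + 0.2250·25.6663] = 12.1498
Node 0 (S = 55): V_0 = 1/1.06·[0.7750·2.7910 + 0.2250·12.1498] = 4.6195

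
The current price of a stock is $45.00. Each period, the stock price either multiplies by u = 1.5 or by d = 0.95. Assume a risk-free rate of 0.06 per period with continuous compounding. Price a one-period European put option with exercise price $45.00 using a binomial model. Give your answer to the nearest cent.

$1.69

Risk-neutral probability p = (e^0.06 − 0.95)/(1.5 − 0.95) = 0.1118/0.5500 = 0.2033
Terminal stock prices: S_u = 67.5, S_d = 42.75
Terminal payoffs (K − S): max(-22.5, 0) = 0, max(2.25, 0) = 2.25
Node 0 (S = 45): V_0 = e^(−0.06)·[0.2033·0.0000 + 0.7967·2.2500] = 1.6881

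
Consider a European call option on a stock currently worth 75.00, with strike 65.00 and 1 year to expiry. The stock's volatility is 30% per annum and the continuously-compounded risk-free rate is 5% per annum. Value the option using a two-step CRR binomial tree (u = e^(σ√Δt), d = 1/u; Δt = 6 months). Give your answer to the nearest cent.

CRR parameters: u = e^(σ√Δt) = e^(0.3·√0.5) = 1.2363, d = 1/u = 0.8089
Per-period rate: rΔt = 0.05·0.5 = 0.025, so R = e^0.025 = 1.0253
Risk-neutral probability p = (e^0.025 − 0.8089)/(1.2363 − 0.8089) = 0.2165/0.4275 = 0.5064
Terminal stock prices: S_uu = 114.6, S_ud = 75, S_dd = 49.07
Terminal payoffs (S − K): max(49.63, 0) = 49.63, max(10, 0) = 10, max(-15.93, 0) = 0
Node u (S = 92.72): V_u = e^(−0.025)·[0.5064·49.6349 + 0.4936·10.0000] = 29.3282
Node d (S = 60.66): V_d = e^(−0.025)·[0.5064·10.0000 + 0.4936·0.0000] = 4.9389
Node 0 (S = 75): V_0 = e^(−0.025)·[0.5064·29.3282 + 0.4936·4.9389] = 16.8624

16.86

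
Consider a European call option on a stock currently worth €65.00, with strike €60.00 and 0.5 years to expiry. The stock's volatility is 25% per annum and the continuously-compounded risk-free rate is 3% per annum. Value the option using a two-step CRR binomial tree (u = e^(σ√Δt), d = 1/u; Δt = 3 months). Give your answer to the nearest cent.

€8.21

CRR parameters: u = e^(σ√Δt) = e^(0.25·√0.25) = 1.1331, d = 1/u = 0.8825
Per-period rate: rΔt = 0.03·0.25 = 0.0075, so R = e^0.0075 = 1.0075
Risk-neutral probability p = (e^0.0075 − 0.8825)/(1.1331 − 0.8825) = 0.1250/0.2507 = 0.4988
Terminal stock prices: S_uu = 83.46, S_ud = 65, S_dd = 50.62
Terminal payoffs (S − K): max(23.46, 0) = 23.46, max(5, 0) = 5, max(-9.378, 0) = 0
Node u (S = 73.65): V_u = e^(−0.0075)·[0.4988·23.4617 + 0.5012·5.0000] = 14.1030
Node d (S = 57.36): V_d = e^(−0.0075)·[0.4988·5.0000 + 0.5012·0.0000] = 2.4755
Node 0 (S = 65): V_0 = e^(−0.0075)·[0.4988·14.1030 + 0.5012·2.4755] = 8.2137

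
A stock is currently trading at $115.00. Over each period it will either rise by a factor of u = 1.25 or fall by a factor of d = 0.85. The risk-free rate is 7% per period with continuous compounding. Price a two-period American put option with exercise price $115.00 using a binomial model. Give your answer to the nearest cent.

Risk-neutral probability p = (e^0.07 − 0.85)/(1.25 − 0.85) = 0.2225/0.4000 = 0.5563
Terminal stock prices: S_uu = 179.7, S_ud = 122.2, S_dd = 83.09
Terminal payoffs (K − S): max(-64.69, 0) = 0, max(-7.188, 0) = 0, max(31.91, 0) = 31.91
Node u (S = 143.8): continuation = e^(−0.07)·[0.5563·0.0000 + 0.4437·0.0000] = 0.0000; exercise value = 0.0000 ≤ continuation, so V_u = 0.0000
Node d (S = 97.75): continuation = e^(−0.07)·[0.5563·0.0000 + 0.4437·31.9125] = 13.2032; exercise value = 17.2500 > continuation, so V_d = 17.2500 (exercise)
Node 0 (S = 115): continuation = e^(−0.07)·[0.5563·0.0000 + 0.4437·17.2500] = 7.1369; exercise value = 0.0000 ≤ continuation, so V_0 = 7.1369

$7.14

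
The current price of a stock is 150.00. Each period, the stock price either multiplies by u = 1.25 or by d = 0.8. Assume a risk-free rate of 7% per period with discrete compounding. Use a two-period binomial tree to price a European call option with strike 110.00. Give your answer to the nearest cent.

Risk-neutral probability p = (1 + 0.07 − 0.8)/(1.25 − 0.8) = 0.2700/0.4500 = 0.6000
Terminal stock prices: S_uu = 234.4, S_ud = 150, S_dd = 96
Terminal payoffs (S − K): max(124.4, 0) = 124.4, max(40, 0) = 40, max(-14, 0) = 0
Node u (S = 187.5): V_u = 1/1.07·[0.6000·124.3750 + 0.4000·40.0000] = 84.6963
Node d (S = 120): V_d = 1/1.07·[0.6000·40.0000 + 0.4000·0.0000] = 22.4299
Node 0 (S = 150): V_0 = 1/1.07·[0.6000·84.6963 + 0.4000·22.4299] = 55.8782

55.88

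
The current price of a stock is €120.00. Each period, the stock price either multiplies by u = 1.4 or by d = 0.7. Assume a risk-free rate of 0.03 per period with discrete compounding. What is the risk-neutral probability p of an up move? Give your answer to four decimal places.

p = 0.4714

Risk-neutral probability p = (1 + 0.03 − 0.7)/(1.4 − 0.7) = 0.3300/0.7000 = 0.4714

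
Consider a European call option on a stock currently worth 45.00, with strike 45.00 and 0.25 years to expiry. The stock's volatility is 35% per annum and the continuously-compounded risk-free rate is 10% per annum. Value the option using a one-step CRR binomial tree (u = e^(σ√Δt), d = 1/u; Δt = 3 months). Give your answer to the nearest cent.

CRR parameters: u = e^(σ√Δt) = e^(0.35·√0.25) = 1.1912, d = 1/u = 0.8395
Per-period rate: rΔt = 0.1·0.25 = 0.025, so R = e^0.025 = 1.0253
Risk-neutral probability p = (e^0.025 − 0.8395)/(1.1912 − 0.8395) = 0.1859/0.3518 = 0.5283
Terminal stock prices: S_u = 53.61, S_d = 37.78
Terminal payoffs (S − K): max(8.606, 0) = 8.606, max(-7.224, 0) = 0
Node 0 (S = 45): V_0 = e^(−0.025)·[0.5283·8.6061 + 0.4717·0.0000] = 4.4345

4.43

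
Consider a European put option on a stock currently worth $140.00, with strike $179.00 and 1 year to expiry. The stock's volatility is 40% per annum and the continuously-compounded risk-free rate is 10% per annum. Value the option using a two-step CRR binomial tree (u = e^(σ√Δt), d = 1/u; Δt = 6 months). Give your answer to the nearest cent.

$38.43

CRR parameters: u = e^(σ√Δt) = e^(0.4·√0.5) = 1.3269, d = 1/u = 0.7536
Per-period rate: rΔt = 0.1·0.5 = 0.05, so R = e^0.05 = 1.0513
Risk-neutral probability p = (e^0.05 − 0.7536)/(1.3269 − 0.7536) = 0.2976/0.5733 = 0.5192
Terminal stock prices: S_uu = 246.5, S_ud = 140, S_dd = 79.52
Terminal payoffs (K − S): max(-67.49, 0) = 0, max(39, 0) = 39, max(99.48, 0) = 99.48
Node u (S = 185.8): V_u = e^(−0.05)·[0.5192·0.0000 + 0.4808·39.0000] = 17.8369
Node d (S = 105.5): V_d = e^(−0.05)·[0.5192·39.0000 + 0.4808·99.4841] = 64.7607
Node 0 (S = 140): V_0 = e^(−0.05)·[0.5192·17.8369 + 0.4808·64.7607] = 38.4278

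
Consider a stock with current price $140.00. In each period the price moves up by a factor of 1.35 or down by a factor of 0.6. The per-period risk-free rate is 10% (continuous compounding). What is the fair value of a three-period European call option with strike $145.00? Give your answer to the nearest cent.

Risk-neutral probability p = (e^0.1 − 0.6)/(1.35 − 0.6) = 0.5052/0.7500 = 0.6736
Terminal stock prices: S_uuu = 344.5, S_uud = 153.1, S_udd = 68.04, S_ddd = 30.24
Terminal payoffs (S − K): max(199.5, 0) = 199.5, max(8.09, 0) = 8.09, max(-76.96, 0) = 0, max(-114.8, 0) = 0
Node uu (S = 255.2): V_uu = e^(−0.1)·[0.6736·199.4525 + 0.3264·8.0900] = 123.9486
Node ud (S = 113.4): V_ud = e^(−0.1)·[0.6736·8.0900 + 0.3264·0.0000] = 4.9306
Node dd (S = 50.4): V_dd = e^(−0.1)·[0.6736·0.0000 + 0.3264·0.0000] = 0.0000
Node u (S = 189): V_u = e^(−0.1)·[0.6736·123.9486 + 0.3264·4.9306] = 76.9985
Node d (S = 84): V_d = e^(−0.1)·[0.6736·4.9306 + 0.3264·0.0000] = 3.0050
Node 0 (S = 140): V_0 = e^(−0.1)·[0.6736·76.9985 + 0.3264·3.0050] = 47.8154

$47.82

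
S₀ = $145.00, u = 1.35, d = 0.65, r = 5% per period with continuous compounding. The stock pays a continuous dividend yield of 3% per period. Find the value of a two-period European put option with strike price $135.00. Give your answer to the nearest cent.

Per-period risk-free factor R = e^0.05 = 1.0513; dividend-adjusted growth = e^(0.05−0.03) = 1.0202.
Risk-neutral probability p = (1.0202 − 0.65)/(1.35 − 0.65) = 0.3702/0.7000 = 0.5289
Terminal stock prices: S_uu = 264.3, S_ud = 127.2, S_dd = 61.26
Terminal payoffs (K − S): max(-129.3, 0) = 0, max(7.762, 0) = 7.762, max(73.74, 0) = 73.74
Node u (S = 195.8): V_u = e^(−0.05)·[0.5289·0.0000 + 0.4711·7.7625] = 3.4789
Node d (S = 94.25): V_d = e^(−0.05)·[0.5289·7.7625 + 0.4711·73.7375] = 36.9515
Node 0 (S = 145): V_0 = e^(−0.05)·[0.5289·3.4789 + 0.4711·36.9515] = 18.3104

$18.31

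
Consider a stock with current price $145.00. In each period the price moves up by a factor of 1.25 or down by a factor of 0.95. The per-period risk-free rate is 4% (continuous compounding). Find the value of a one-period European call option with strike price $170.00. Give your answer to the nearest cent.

$3.27

Risk-neutral probability p = (e^0.04 − 0.95)/(1.25 − 0.95) = 0.0908/0.3000 = 0.3027
Terminal stock prices: S_u = 181.2, S_d = 137.8
Terminal payoffs (S − K): max(11.25, 0) = 11.25, max(-32.25, 0) = 0
Node 0 (S = 145): V_0 = e^(−0.04)·[0.3027·11.2500 + 0.6973·0.0000] = 3.2719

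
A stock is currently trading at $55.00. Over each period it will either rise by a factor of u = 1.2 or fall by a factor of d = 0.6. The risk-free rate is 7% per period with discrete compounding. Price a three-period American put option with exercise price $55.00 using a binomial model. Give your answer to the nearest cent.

$7.55

Risk-neutral probability p = (1 + 0.07 − 0.6)/(1.2 − 0.6) = 0.4700/0.6000 = 0.7833
Terminal stock prices: S_uuu = 95.04, S_uud = 47.52, S_udd = 23.76, S_ddd = 11.88
Terminal payoffs (K − S): max(-40.04, 0) = 0, max(7.48, 0) = 7.48, max(31.24, 0) = 31.24, max(43.12, 0) = 43.12
Node uu (S = 79.2): continuation = 1/1.07·[0.7833·0.0000 + 0.2167·7.4800] = 1.5146; exercise value = 0.0000 ≤ continuation, so V_uu = 1.5146
Node ud (S = 39.6): continuation = 1/1.07·[0.7833·7.4800 + 0.2167·31.2400] = 11.8019; exercise value = 15.4000 > continuation, so V_ud = 15.4000 (exercise)
Node dd (S = 19.8): continuation = 1/1.07·[0.7833·31.2400 + 0.2167·43.1200] = 31.6019; exercise value = 35.2000 > continuation, so V_dd = 35.2000 (exercise)
Node u (S = 66): continuation = 1/1.07·[0.7833·1.5146 + 0.2167·15.4000] = 4.2272; exercise value = 0.0000 ≤ continuation, so V_u = 4.2272
Node d (S = 33): continuation = 1/1.07·[0.7833·15.4000 + 0.2167·35.2000] = 18.4019; exercise value = 22.0000 > continuation, so V_d = 22.0000 (exercise)
Node 0 (S = 55): continuation = 1/1.07·[0.7833·4.2272 + 0.2167·22.0000] = 7.5495; exercise value = 0.0000 ≤ continuation, so V_0 = 7.5495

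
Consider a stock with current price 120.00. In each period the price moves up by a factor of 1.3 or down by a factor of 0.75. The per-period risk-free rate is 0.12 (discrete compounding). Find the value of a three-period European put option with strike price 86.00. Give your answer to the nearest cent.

0.88

Risk-neutral probability p = (1 + 0.12 − 0.75)/(1.3 − 0.75) = 0.3700/0.5500 = 0.6727
Terminal stock prices: S_uuu = 263.6, S_uud = 152.1, S_udd = 87.75, S_ddd = 50.62
Terminal payoffs (K − S): max(-177.6, 0) = 0, max(-66.1, 0) = 0, max(-1.75, 0) = 0, max(35.38, 0) = 35.38
Node uu (S = 202.8): V_uu = 1/1.12·[0.6727·0.0000 + 0.3273·0.0000] = 0.0000
Node ud (S = 117): V_ud = 1/1.12·[0.6727·0.0000 + 0.3273·0.0000] = 0.0000
Node dd (S = 67.5): V_dd = 1/1.12·[0.6727·0.0000 + 0.3273·35.3750] = 10.3369
Node u (S = 156): V_u = 1/1.12·[0.6727·0.0000 + 0.3273·0.0000] = 0.0000
Node d (S = 90): V_d = 1/1.12·[0.6727·0.0000 + 0.3273·10.3369] = 3.0205
Node 0 (S = 120): V_0 = 1/1.12·[0.6727·0.0000 + 0.3273·3.0205] = 0.8826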